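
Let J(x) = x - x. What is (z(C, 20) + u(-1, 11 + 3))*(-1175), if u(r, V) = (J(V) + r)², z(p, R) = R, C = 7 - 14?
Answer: -24675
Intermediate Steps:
J(x) = 0
C = -7
u(r, V) = r² (u(r, V) = (0 + r)² = r²)
(z(C, 20) + u(-1, 11 + 3))*(-1175) = (20 + (-1)²)*(-1175) = (20 + 1)*(-1175) = 21*(-1175) = -24675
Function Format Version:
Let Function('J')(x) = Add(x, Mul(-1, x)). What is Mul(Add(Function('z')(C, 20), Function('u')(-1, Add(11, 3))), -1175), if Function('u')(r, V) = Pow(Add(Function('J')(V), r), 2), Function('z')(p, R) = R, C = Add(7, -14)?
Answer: -24675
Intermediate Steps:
Function('J')(x) = 0
C = -7
Function('u')(r, V) = Pow(r, 2) (Function('u')(r, V) = Pow(Add(0, r), 2) = Pow(r, 2))
Mul(Add(Function('z')(C, 20), Function('u')(-1, Add(11, 3))), -1175) = Mul(Add(20, Pow(-1, 2)), -1175) = Mul(Add(20, 1), -1175) = Mul(21, -1175) = -24675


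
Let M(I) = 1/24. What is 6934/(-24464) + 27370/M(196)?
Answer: 8034952693/12232 ≈ 6.5688e+5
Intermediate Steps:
M(I) = 1/24
6934/(-24464) + 27370/M(196) = 6934/(-24464) + 27370/(1/24) = 6934*(-1/24464) + 27370*24 = -3467/12232 + 656880 = 8034952693/12232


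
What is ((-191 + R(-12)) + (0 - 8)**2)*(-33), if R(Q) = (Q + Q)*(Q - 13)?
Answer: -15609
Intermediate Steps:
R(Q) = 2*Q*(-13 + Q) (R(Q) = (2*Q)*(-13 + Q) = 2*Q*(-13 + Q))
((-191 + R(-12)) + (0 - 8)**2)*(-33) = ((-191 + 2*(-12)*(-13 - 12)) + (0 - 8)**2)*(-33) = ((-191 + 2*(-12)*(-25)) + (-8)**2)*(-33) = ((-191 + 600) + 64)*(-33) = (409 + 64)*(-33) = 473*(-33) = -15609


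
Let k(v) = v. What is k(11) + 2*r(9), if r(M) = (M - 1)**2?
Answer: 139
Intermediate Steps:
r(M) = (-1 + M)**2
k(11) + 2*r(9) = 11 + 2*(-1 + 9)**2 = 11 + 2*8**2 = 11 + 2*64 = 11 + 128 = 139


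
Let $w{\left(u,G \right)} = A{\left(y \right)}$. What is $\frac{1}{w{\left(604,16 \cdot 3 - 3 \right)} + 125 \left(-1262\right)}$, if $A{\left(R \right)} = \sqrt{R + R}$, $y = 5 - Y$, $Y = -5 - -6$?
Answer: $- \frac{78875}{12442531246} - \frac{\sqrt{2}}{12442531246} \approx -6.3393 \cdot 10^{-6}$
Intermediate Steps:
$Y = 1$ ($Y = -5 + 6 = 1$)
$y = 4$ ($y = 5 - 1 = 4$)
$A{\left(R \right)} = \sqrt{2} \sqrt{R}$ ($A{\left(R \right)} = \sqrt{2 R} = \sqrt{2} \sqrt{R}$)
$w{\left(u,G \right)} = 2 \sqrt{2}$ ($w{\left(u,G \right)} = \sqrt{2} \sqrt{4} = \sqrt{2} \cdot 2 = 2 \sqrt{2}$)
$\frac{1}{w{\left(604,16 \cdot 3 - 3 \right)} + 125 \left(-1262\right)} = \frac{1}{2 \sqrt{2} + 125 \left(-1262\right)} = \frac{1}{2 \sqrt{2} - 157750} = \frac{1}{-157750 + 2 \sqrt{2}}$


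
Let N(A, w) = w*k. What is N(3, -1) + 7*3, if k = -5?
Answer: 26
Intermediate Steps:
N(A, w) = -5*w (N(A, w) = w*(-5) = -5*w)
N(3, -1) + 7*3 = -5*(-1) + 7*3 = 5 + 21 = 26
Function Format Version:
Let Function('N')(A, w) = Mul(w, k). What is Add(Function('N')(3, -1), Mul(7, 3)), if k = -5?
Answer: 26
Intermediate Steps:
Function('N')(A, w) = Mul(-5, w) (Function('N')(A, w) = Mul(w, -5) = Mul(-5, w))
Add(Function('N')(3, -1), Mul(7, 3)) = Add(Mul(-5, -1), Mul(7, 3)) = Add(5, 21) = 26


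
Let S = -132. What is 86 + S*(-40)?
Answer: 5366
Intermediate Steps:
86 + S*(-40) = 86 - 132*(-40) = 86 + 5280 = 5366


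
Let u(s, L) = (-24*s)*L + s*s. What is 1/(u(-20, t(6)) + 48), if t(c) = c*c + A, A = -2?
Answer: 1/16768 ≈ 5.9637e-5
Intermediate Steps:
t(c) = -2 + c² (t(c) = c*c - 2 = c² - 2 = -2 + c²)
u(s, L) = s² - 24*L*s (u(s, L) = -24*L*s + s² = s² - 24*L*s)
1/(u(-20, t(6)) + 48) = 1/(-20*(-20 - 24*(-2 + 6²)) + 48) = 1/(-20*(-20 - 24*(-2 + 36)) + 48) = 1/(-20*(-20 - 24*34) + 48) = 1/(-20*(-20 - 816) + 48) = 1/(-20*(-836) + 48) = 1/(16720 + 48) = 1/16768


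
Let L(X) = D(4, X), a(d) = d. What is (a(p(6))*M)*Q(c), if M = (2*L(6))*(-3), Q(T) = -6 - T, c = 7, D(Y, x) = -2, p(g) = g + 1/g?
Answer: -962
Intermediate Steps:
L(X) = -2
M = 12 (M = (2*(-2))*(-3) = -4*(-3) = 12)
(a(p(6))*M)*Q(c) = ((6 + 1/6)*12)*(-6 - 1*7) = ((6 + ⅙)*12)*(-6 - 7) = ((37/6)*12)*(-13) = 74*(-13) = -962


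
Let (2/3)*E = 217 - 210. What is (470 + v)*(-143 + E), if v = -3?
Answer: -123755/2 ≈ -61878.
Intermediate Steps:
E = 21/2 (E = 3*(217 - 210)/2 = (3/2)*7 = 21/2 ≈ 10.500)
(470 + v)*(-143 + E) = (470 - 3)*(-143 + 21/2) = 467*(-265/2) = -123755/2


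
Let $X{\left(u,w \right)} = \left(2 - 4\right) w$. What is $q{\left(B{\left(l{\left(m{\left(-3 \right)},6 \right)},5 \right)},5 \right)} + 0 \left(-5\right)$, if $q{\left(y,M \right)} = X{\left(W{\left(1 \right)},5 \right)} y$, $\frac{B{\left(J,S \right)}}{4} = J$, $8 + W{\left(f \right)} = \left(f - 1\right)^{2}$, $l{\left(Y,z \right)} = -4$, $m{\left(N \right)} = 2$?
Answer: $160$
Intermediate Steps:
$W{\left(f \right)} = -8 + \left(-1 + f\right)^{2}$ ($W{\left(f \right)} = -8 + \left(f - 1\right)^{2} = -8 + \left(-1 + f\right)^{2}$)
$B{\left(J,S \right)} = 4 J$
$X{\left(u,w \right)} = - 2 w$
$q{\left(y,M \right)} = - 10 y$ ($q{\left(y,M \right)} = \left(-2\right) 5 y = - 10 y$)
$q{\left(B{\left(l{\left(m{\left(-3 \right)},6 \right)},5 \right)},5 \right)} + 0 \left(-5\right) = - 10 \cdot 4 \left(-4\right) + 0 \left(-5\right) = \left(-10\right) \left(-16\right) + 0 = 160 + 0 = 160$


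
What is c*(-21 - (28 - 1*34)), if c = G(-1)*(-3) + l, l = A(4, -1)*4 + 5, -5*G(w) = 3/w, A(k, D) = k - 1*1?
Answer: -228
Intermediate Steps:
A(k, D) = -1 + k (A(k, D) = k - 1 = -1 + k)
G(w) = -3/(5*w)
l = 17 (l = (-1 + 4)*4 + 5 = 3*4 + 5 = 12 + 5 = 17)
c = 76/5 (c = -⅗/(-1)*(-3) + 17 = -⅗*(-1)*(-3) + 17 = (⅗)*(-3) + 17 = -9/5 + 17 = 76/5 ≈ 15.200)
c*(-21 - (28 - 1*34)) = 76*(-21 - (28 - 1*34))/5 = 76*(-21 - (28 - 34))/5 = 76*(-21 - 1*(-6))/5 = 76*(-21 + 6)/5 = (76/5)*(-15) = -228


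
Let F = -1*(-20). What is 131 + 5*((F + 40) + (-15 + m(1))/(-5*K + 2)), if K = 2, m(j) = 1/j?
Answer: 1759/4 ≈ 439.75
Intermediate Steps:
F = 20
131 + 5*((F + 40) + (-15 + m(1))/(-5*K + 2)) = 131 + 5*((20 + 40) + (-15 + 1/1)/(-5*2 + 2)) = 131 + 5*(60 + (-15 + 1)/(-10 + 2)) = 131 + 5*(60 - 14/(-8)) = 131 + 5*(60 - 14*(-⅛)) = 131 + 5*(60 + 7/4) = 131 + 5*(247/4) = 131 + 1235/4 = 1759/4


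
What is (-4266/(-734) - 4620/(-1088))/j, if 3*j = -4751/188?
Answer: -141572601/118565956 ≈ -1.1940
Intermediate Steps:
j = -4751/564 (j = (-4751/188)/3 = (-4751*1/188)/3 = (1/3)*(-4751/188) = -4751/564 ≈ -8.4238)
(-4266/(-734) - 4620/(-1088))/j = (-4266/(-734) - 4620/(-1088))/(-4751/564) = (-4266*(-1/734) - 4620*(-1/1088))*(-564/4751) = (2133/367 + 1155/272)*(-564/4751) = (1004061/99824)*(-564/4751) = -141572601/118565956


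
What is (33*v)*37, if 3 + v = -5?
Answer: -9768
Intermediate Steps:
v = -8 (v = -3 - 5 = -8)
(33*v)*37 = (33*(-8))*37 = -264*37 = -9768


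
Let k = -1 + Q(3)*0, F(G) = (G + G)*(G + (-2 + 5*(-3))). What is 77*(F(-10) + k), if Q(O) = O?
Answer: 41503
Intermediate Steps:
F(G) = 2*G*(-17 + G) (F(G) = (2*G)*(G + (-2 - 15)) = (2*G)*(G - 17) = (2*G)*(-17 + G) = 2*G*(-17 + G))
k = -1 (k = -1 + 3*0 = -1 + 0 = -1)
77*(F(-10) + k) = 77*(2*(-10)*(-17 - 10) - 1) = 77*(2*(-10)*(-27) - 1) = 77*(540 - 1) = 77*539 = 41503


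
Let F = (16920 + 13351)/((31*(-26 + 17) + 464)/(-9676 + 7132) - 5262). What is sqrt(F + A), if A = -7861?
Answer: I*sqrt(1409754214805068021)/13386713 ≈ 88.695*I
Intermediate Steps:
F = -77009424/13386713 (F = 30271/((31*(-9) + 464)/(-2544) - 5262) = 30271/((-279 + 464)*(-1/2544) - 5262) = 30271/(185*(-1/2544) - 5262) = 30271/(-185/2544 - 5262) = 30271/(-13386713/2544) = 30271*(-2544/13386713) = -77009424/13386713 ≈ -5.7527)
sqrt(F + A) = sqrt(-77009424/13386713 - 7861) = sqrt(-105309960317/13386713) = I*sqrt(1409754214805068021)/13386713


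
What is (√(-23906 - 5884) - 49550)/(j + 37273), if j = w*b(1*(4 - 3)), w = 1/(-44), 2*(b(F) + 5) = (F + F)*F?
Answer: -272525/205002 + 11*I*√3310/136668 ≈ -1.3294 + 0.0046306*I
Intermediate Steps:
b(F) = -5 + F² (b(F) = -5 + ((F + F)*F)/2 = -5 + ((2*F)*F)/2 = -5 + (2*F²)/2 = -5 + F²)
w = -1/44 ≈ -0.022727
j = 1/11 (j = -(-5 + (1*(4 - 3))²)/44 = -(-5 + (1*1)²)/44 = -(-5 + 1²)/44 = -(-5 + 1)/44 = -1/44*(-4) = 1/11 ≈ 0.090909)
(√(-23906 - 5884) - 49550)/(j + 37273) = (√(-23906 - 5884) - 49550)/(1/11 + 37273) = (√(-29790) - 49550)/(410004/11) = (3*I*√3310 - 49550)*(11/410004) = (-49550 + 3*I*√3310)*(11/410004) = -272525/205002 + 11*I*√3310/136668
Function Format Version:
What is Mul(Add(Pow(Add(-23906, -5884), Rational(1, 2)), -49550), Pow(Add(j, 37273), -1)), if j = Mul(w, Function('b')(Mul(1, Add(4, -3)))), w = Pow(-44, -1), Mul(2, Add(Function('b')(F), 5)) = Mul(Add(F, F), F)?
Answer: Add(Rational(-272525, 205002), Mul(Rational(11, 136668), I, Pow(3310, Rational(1, 2)))) ≈ Add(-1.3294, Mul(0.0046306, I))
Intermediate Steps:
Function('b')(F) = Add(-5, Pow(F, 2)) (Function('b')(F) = Add(-5, Mul(Rational(1, 2), Mul(Add(F, F), F))) = Add(-5, Mul(Rational(1, 2), Mul(Mul(2, F), F))) = Add(-5, Mul(Rational(1, 2), Mul(2, Pow(F, 2)))) = Add(-5, Pow(F, 2)))
w = Rational(-1, 44) ≈ -0.022727
j = Rational(1, 11) (j = Mul(Rational(-1, 44), Add(-5, Pow(Mul(1, Add(4, -3)), 2))) = Mul(Rational(-1, 44), Add(-5, Pow(Mul(1, 1), 2))) = Mul(Rational(-1, 44), Add(-5, Pow(1, 2))) = Mul(Rational(-1, 44), Add(-5, 1)) = Mul(Rational(-1, 44), -4) = Rational(1, 11) ≈ 0.090909)
Mul(Add(Pow(Add(-23906, -5884), Rational(1, 2)), -49550), Pow(Add(j, 37273), -1)) = Mul(Add(Pow(Add(-23906, -5884), Rational(1, 2)), -49550), Pow(Add(Rational(1, 11), 37273), -1)) = Mul(Add(Pow(-29790, Rational(1, 2)), -49550), Pow(Rational(410004, 11), -1)) = Mul(Add(Mul(3, I, Pow(3310, Rational(1, 2))), -49550), Rational(11, 410004)) = Mul(Add(-49550, Mul(3, I, Pow(3310, Rational(1, 2)))), Rational(11, 410004)) = Add(Rational(-272525, 205002), Mul(Rational(11, 136668), I, Pow(3310, Rational(1, 2))))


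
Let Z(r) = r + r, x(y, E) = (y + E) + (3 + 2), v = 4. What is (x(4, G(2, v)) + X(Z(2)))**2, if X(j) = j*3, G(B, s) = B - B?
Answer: 441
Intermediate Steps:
G(B, s) = 0
x(y, E) = 5 + E + y (x(y, E) = (E + y) + 5 = 5 + E + y)
Z(r) = 2*r
X(j) = 3*j
(x(4, G(2, v)) + X(Z(2)))**2 = ((5 + 0 + 4) + 3*(2*2))**2 = (9 + 3*4)**2 = (9 + 12)**2 = 21**2 = 441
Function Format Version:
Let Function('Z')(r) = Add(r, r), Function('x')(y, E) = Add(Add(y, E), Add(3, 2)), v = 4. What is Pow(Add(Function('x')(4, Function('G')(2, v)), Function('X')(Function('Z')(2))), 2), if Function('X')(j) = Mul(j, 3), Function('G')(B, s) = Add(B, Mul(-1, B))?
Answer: 441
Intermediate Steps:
Function('G')(B, s) = 0
Function('x')(y, E) = Add(5, E, y) (Function('x')(y, E) = Add(Add(E, y), 5) = Add(5, E, y))
Function('Z')(r) = Mul(2, r)
Function('X')(j) = Mul(3, j)
Pow(Add(Function('x')(4, Function('G')(2, v)), Function('X')(Function('Z')(2))), 2) = Pow(Add(Add(5, 0, 4), Mul(3, Mul(2, 2))), 2) = Pow(Add(9, Mul(3, 4)), 2) = Pow(Add(9, 12), 2) = Pow(21, 2) = 441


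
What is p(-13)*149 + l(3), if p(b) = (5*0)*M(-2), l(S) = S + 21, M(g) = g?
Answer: 24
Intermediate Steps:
l(S) = 21 + S
p(b) = 0 (p(b) = (5*0)*(-2) = 0*(-2) = 0)
p(-13)*149 + l(3) = 0*149 + (21 + 3) = 0 + 24 = 24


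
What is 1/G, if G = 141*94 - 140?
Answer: 1/13114 ≈ 7.6254e-5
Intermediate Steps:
G = 13114 (G = 13254 - 140 = 13114)
1/G = 1/13114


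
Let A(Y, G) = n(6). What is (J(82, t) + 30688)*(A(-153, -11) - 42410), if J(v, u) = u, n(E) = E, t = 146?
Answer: -1307484936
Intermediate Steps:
A(Y, G) = 6
(J(82, t) + 30688)*(A(-153, -11) - 42410) = (146 + 30688)*(6 - 42410) = 30834*(-42404) = -1307484936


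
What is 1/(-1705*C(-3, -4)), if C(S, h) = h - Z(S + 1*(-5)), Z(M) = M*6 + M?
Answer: -1/88660 ≈ -1.1279e-5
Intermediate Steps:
Z(M) = 7*M (Z(M) = 6*M + M = 7*M)
C(S, h) = 35 + h - 7*S (C(S, h) = h - 7*(S + 1*(-5)) = h - 7*(S - 5) = h - 7*(-5 + S) = h - (-35 + 7*S) = h + (35 - 7*S) = 35 + h - 7*S)
1/(-1705*C(-3, -4)) = 1/(-1705*(35 - 4 - 7*(-3))) = 1/(-1705*(35 - 4 + 21)) = 1/(-1705*52) = 1/(-88660) = -1/88660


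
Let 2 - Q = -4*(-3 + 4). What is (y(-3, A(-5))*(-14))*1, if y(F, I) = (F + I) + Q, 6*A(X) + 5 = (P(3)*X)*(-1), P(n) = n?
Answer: -196/3 ≈ -65.333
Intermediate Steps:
Q = 6 (Q = 2 - (-4)*(-3 + 4) = 2 - (-4) = 2 - 1*(-4) = 2 + 4 = 6)
A(X) = -5/6 - X/2 (A(X) = -5/6 + ((3*X)*(-1))/6 = -5/6 + (-3*X)/6 = -5/6 - X/2)
y(F, I) = 6 + F + I (y(F, I) = (F + I) + 6 = 6 + F + I)
(y(-3, A(-5))*(-14))*1 = ((6 - 3 + (-5/6 - 1/2*(-5)))*(-14))*1 = ((6 - 3 + (-5/6 + 5/2))*(-14))*1 = ((6 - 3 + 5/3)*(-14))*1 = ((14/3)*(-14))*1 = -196/3*1 = -196/3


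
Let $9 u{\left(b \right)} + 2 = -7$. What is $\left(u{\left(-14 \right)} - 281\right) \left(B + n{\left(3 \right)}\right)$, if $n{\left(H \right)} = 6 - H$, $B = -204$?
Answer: $56682$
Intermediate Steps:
$u{\left(b \right)} = -1$ ($u{\left(b \right)} = - \frac{2}{9} + \frac{1}{9} \left(-7\right) = - \frac{2}{9} - \frac{7}{9} = -1$)
$\left(u{\left(-14 \right)} - 281\right) \left(B + n{\left(3 \right)}\right) = \left(-1 - 281\right) \left(-204 + \left(6 - 3\right)\right) = - 282 \left(-204 + \left(6 - 3\right)\right) = - 282 \left(-204 + 3\right) = \left(-282\right) \left(-201\right) = 56682$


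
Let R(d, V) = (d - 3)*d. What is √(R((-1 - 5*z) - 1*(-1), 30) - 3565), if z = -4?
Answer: 5*I*√129 ≈ 56.789*I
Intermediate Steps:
R(d, V) = d*(-3 + d) (R(d, V) = (-3 + d)*d = d*(-3 + d))
√(R((-1 - 5*z) - 1*(-1), 30) - 3565) = √(((-1 - 5*(-4)) - 1*(-1))*(-3 + ((-1 - 5*(-4)) - 1*(-1))) - 3565) = √(((-1 + 20) + 1)*(-3 + ((-1 + 20) + 1)) - 3565) = √((19 + 1)*(-3 + (19 + 1)) - 3565) = √(20*(-3 + 20) - 3565) = √(20*17 - 3565) = √(340 - 3565) = √(-3225) = 5*I*√129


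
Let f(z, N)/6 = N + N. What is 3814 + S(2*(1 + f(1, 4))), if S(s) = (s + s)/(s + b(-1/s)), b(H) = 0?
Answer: 3816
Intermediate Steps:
f(z, N) = 12*N (f(z, N) = 6*(N + N) = 6*(2*N) = 12*N)
S(s) = 2 (S(s) = (s + s)/(s + 0) = (2*s)/s = 2)
3814 + S(2*(1 + f(1, 4))) = 3814 + 2 = 3816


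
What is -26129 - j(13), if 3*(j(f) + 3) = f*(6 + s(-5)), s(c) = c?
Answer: -78391/3 ≈ -26130.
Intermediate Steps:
j(f) = -3 + f/3 (j(f) = -3 + (f*(6 - 5))/3 = -3 + (f*1)/3 = -3 + f/3)
-26129 - j(13) = -26129 - (-3 + (1/3)*13) = -26129 - (-3 + 13/3) = -26129 - 1*4/3 = -26129 - 4/3 = -78391/3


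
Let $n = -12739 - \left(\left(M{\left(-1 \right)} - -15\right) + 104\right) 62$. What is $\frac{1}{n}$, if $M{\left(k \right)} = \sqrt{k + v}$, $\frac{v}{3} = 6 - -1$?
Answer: $- \frac{20117}{404616809} + \frac{124 \sqrt{5}}{404616809} \approx -4.9033 \cdot 10^{-5}$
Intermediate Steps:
$v = 21$ ($v = 3 \left(6 - -1\right) = 3 \left(6 + 1\right) = 3 \cdot 7 = 21$)
$M{\left(k \right)} = \sqrt{21 + k}$ ($M{\left(k \right)} = \sqrt{k + 21} = \sqrt{21 + k}$)
$n = -20117 - 124 \sqrt{5}$ ($n = -12739 - \left(\left(\sqrt{21 - 1} - -15\right) + 104\right) 62 = -12739 - \left(\left(\sqrt{20} + 15\right) + 104\right) 62 = -12739 - \left(\left(2 \sqrt{5} + 15\right) + 104\right) 62 = -12739 - \left(\left(15 + 2 \sqrt{5}\right) + 104\right) 62 = -12739 - \left(119 + 2 \sqrt{5}\right) 62 = -12739 - \left(7378 + 124 \sqrt{5}\right) = -20117 - 124 \sqrt{5} \approx -20394.0$)
$\frac{1}{n} = \frac{1}{-20117 - 124 \sqrt{5}}$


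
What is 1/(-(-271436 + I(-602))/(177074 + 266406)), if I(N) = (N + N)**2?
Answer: -22174/58909 ≈ -0.37641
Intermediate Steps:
I(N) = 4*N**2 (I(N) = (2*N)**2 = 4*N**2)
1/(-(-271436 + I(-602))/(177074 + 266406)) = 1/(-(-271436 + 4*(-602)**2)/(177074 + 266406)) = 1/(-(-271436 + 4*362404)/443480) = 1/(-(-271436 + 1449616)/443480) = 1/(-1178180/443480) = 1/(-1*58909/22174) = 1/(-58909/22174) = -22174/58909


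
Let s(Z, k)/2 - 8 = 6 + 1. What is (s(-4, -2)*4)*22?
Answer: 2640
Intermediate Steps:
s(Z, k) = 30 (s(Z, k) = 16 + 2*(6 + 1) = 16 + 2*7 = 16 + 14 = 30)
(s(-4, -2)*4)*22 = (30*4)*22 = 120*22 = 2640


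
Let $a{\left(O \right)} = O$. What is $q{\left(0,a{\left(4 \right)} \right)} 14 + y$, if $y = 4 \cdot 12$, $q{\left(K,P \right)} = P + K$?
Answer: $104$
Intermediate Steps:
$q{\left(K,P \right)} = K + P$
$y = 48$
$q{\left(0,a{\left(4 \right)} \right)} 14 + y = \left(0 + 4\right) 14 + 48 = 4 \cdot 14 + 48 = 56 + 48 = 104$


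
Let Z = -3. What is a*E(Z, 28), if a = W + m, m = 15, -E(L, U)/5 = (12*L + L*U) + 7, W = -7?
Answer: 4520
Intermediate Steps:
E(L, U) = -35 - 60*L - 5*L*U (E(L, U) = -5*((12*L + L*U) + 7) = -5*(7 + 12*L + L*U) = -35 - 60*L - 5*L*U)
a = 8 (a = -7 + 15 = 8)
a*E(Z, 28) = 8*(-35 - 60*(-3) - 5*(-3)*28) = 8*(-35 + 180 + 420) = 8*565 = 4520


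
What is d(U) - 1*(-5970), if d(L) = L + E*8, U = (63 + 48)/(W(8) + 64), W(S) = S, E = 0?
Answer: 143317/24 ≈ 5971.5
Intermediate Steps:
U = 37/24 (U = (63 + 48)/(8 + 64) = 111/72 = 111*(1/72) = 37/24 ≈ 1.5417)
d(L) = L (d(L) = L + 0*8 = L + 0 = L)
d(U) - 1*(-5970) = 37/24 - 1*(-5970) = 37/24 + 5970 = 143317/24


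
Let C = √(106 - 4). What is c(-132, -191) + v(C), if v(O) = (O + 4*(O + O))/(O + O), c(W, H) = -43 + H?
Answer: -459/2 ≈ -229.50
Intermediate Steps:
C = √102 ≈ 10.100
v(O) = 9/2 (v(O) = (O + 4*(2*O))/((2*O)) = (O + 8*O)*(1/(2*O)) = (9*O)*(1/(2*O)) = 9/2)
c(-132, -191) + v(C) = (-43 - 191) + 9/2 = -234 + 9/2 = -459/2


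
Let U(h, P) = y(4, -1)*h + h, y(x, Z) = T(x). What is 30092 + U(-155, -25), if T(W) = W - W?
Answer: 29937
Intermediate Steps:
T(W) = 0
y(x, Z) = 0
U(h, P) = h (U(h, P) = 0*h + h = 0 + h = h)
30092 + U(-155, -25) = 30092 - 155 = 29937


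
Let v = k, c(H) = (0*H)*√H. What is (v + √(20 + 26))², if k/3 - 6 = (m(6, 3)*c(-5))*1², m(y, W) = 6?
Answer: (18 + √46)² ≈ 614.16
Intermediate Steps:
c(H) = 0 (c(H) = 0*√H = 0)
k = 18 (k = 18 + 3*((6*0)*1²) = 18 + 3*(0*1) = 18 + 3*0 = 18 + 0 = 18)
v = 18
(v + √(20 + 26))² = (18 + √(20 + 26))² = (18 + √46)²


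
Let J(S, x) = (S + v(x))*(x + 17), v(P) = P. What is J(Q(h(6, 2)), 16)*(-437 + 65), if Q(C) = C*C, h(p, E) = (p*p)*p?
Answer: -572945472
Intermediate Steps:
h(p, E) = p**3 (h(p, E) = p**2*p = p**3)
Q(C) = C**2
J(S, x) = (17 + x)*(S + x) (J(S, x) = (S + x)*(x + 17) = (S + x)*(17 + x) = (17 + x)*(S + x))
J(Q(h(6, 2)), 16)*(-437 + 65) = (16**2 + 17*(6**3)**2 + 17*16 + (6**3)**2*16)*(-437 + 65) = (256 + 17*216**2 + 272 + 216**2*16)*(-372) = (256 + 17*46656 + 272 + 46656*16)*(-372) = (256 + 793152 + 272 + 746496)*(-372) = 1540176*(-372) = -572945472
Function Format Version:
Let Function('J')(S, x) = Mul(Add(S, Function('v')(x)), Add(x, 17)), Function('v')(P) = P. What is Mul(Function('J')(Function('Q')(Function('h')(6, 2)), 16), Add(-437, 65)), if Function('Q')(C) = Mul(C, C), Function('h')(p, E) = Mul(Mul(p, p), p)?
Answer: -572945472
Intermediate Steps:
Function('h')(p, E) = Pow(p, 3) (Function('h')(p, E) = Mul(Pow(p, 2), p) = Pow(p, 3))
Function('Q')(C) = Pow(C, 2)
Function('J')(S, x) = Mul(Add(17, x), Add(S, x)) (Function('J')(S, x) = Mul(Add(S, x), Add(x, 17)) = Mul(Add(S, x), Add(17, x)) = Mul(Add(17, x), Add(S, x)))
Mul(Function('J')(Function('Q')(Function('h')(6, 2)), 16), Add(-437, 65)) = Mul(Add(Pow(16, 2), Mul(17, Pow(Pow(6, 3), 2)), Mul(17, 16), Mul(Pow(Pow(6, 3), 2), 16)), Add(-437, 65)) = Mul(Add(256, Mul(17, Pow(216, 2)), 272, Mul(Pow(216, 2), 16)), -372) = Mul(Add(256, Mul(17, 46656), 272, Mul(46656, 16)), -372) = Mul(Add(256, 793152, 272, 746496), -372) = Mul(1540176, -372) = -572945472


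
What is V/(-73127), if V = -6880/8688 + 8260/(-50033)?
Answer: 25999370/1986708412713 ≈ 1.3087e-5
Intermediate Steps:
V = -25999370/27167919 (V = -6880*1/8688 + 8260*(-1/50033) = -430/543 - 8260/50033 = -25999370/27167919 ≈ -0.95699)
V/(-73127) = -25999370/27167919/(-73127) = -25999370/27167919*(-1/73127) = 25999370/1986708412713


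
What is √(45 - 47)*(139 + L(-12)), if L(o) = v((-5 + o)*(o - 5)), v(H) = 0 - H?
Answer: -150*I*√2 ≈ -212.13*I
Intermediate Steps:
v(H) = -H
L(o) = -(-5 + o)² (L(o) = -(-5 + o)*(o - 5) = -(-5 + o)*(-5 + o) = -(-5 + o)²)
√(45 - 47)*(139 + L(-12)) = √(45 - 47)*(139 + (-25 - 1*(-12)² + 10*(-12))) = √(-2)*(139 + (-25 - 1*144 - 120)) = (I*√2)*(139 + (-25 - 144 - 120)) = (I*√2)*(139 - 289) = (I*√2)*(-150) = -150*I*√2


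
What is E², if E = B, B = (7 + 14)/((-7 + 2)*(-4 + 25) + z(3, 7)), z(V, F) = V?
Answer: 49/1156 ≈ 0.042388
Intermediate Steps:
B = -7/34 (B = (7 + 14)/((-7 + 2)*(-4 + 25) + 3) = 21/(-5*21 + 3) = 21/(-105 + 3) = 21/(-102) = 21*(-1/102) = -7/34 ≈ -0.20588)
E = -7/34 ≈ -0.20588
E² = (-7/34)² = 49/1156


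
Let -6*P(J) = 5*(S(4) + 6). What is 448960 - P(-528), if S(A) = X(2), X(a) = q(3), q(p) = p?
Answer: 897935/2 ≈ 4.4897e+5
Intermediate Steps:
X(a) = 3
S(A) = 3
P(J) = -15/2 (P(J) = -5*(3 + 6)/6 = -5*9/6 = -1/6*45 = -15/2)
448960 - P(-528) = 448960 - 1*(-15/2) = 448960 + 15/2 = 897935/2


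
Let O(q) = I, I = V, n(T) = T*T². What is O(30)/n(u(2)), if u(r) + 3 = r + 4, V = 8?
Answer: 8/27 ≈ 0.29630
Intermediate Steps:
u(r) = 1 + r (u(r) = -3 + (r + 4) = -3 + (4 + r) = 1 + r)
n(T) = T³
I = 8
O(q) = 8
O(30)/n(u(2)) = 8/((1 + 2)³) = 8/(3³) = 8/27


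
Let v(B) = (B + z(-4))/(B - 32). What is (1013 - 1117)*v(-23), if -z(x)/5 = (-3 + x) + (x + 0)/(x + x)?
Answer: 988/55 ≈ 17.964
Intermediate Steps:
z(x) = 25/2 - 5*x (z(x) = -5*((-3 + x) + (x + 0)/(x + x)) = -5*((-3 + x) + x/((2*x))) = -5*((-3 + x) + x*(1/(2*x))) = -5*((-3 + x) + ½) = -5*(-5/2 + x) = 25/2 - 5*x)
v(B) = (65/2 + B)/(-32 + B) (v(B) = (B + (25/2 - 5*(-4)))/(B - 32) = (B + (25/2 + 20))/(-32 + B) = (B + 65/2)/(-32 + B) = (65/2 + B)/(-32 + B))
(1013 - 1117)*v(-23) = (1013 - 1117)*((65/2 - 23)/(-32 - 23)) = -104*19/((-55)*2) = -(-104)*19/(55*2) = -104*(-19/110) = 988/55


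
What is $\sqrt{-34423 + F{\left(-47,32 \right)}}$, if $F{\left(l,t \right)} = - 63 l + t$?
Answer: $i \sqrt{31430} \approx 177.29 i$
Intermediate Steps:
$F{\left(l,t \right)} = t - 63 l$
$\sqrt{-34423 + F{\left(-47,32 \right)}} = \sqrt{-34423 + \left(32 - -2961\right)} = \sqrt{-34423 + \left(32 + 2961\right)} = \sqrt{-34423 + 2993} = \sqrt{-31430} = i \sqrt{31430}$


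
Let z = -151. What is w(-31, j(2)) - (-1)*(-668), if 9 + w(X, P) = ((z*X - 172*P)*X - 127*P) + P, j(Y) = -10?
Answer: -197848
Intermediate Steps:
w(X, P) = -9 - 126*P + X*(-172*P - 151*X) (w(X, P) = -9 + (((-151*X - 172*P)*X - 127*P) + P) = -9 + (((-172*P - 151*X)*X - 127*P) + P) = -9 + ((X*(-172*P - 151*X) - 127*P) + P) = -9 + ((-127*P + X*(-172*P - 151*X)) + P) = -9 + (-126*P + X*(-172*P - 151*X)) = -9 - 126*P + X*(-172*P - 151*X))
w(-31, j(2)) - (-1)*(-668) = (-9 - 151*(-31)**2 - 126*(-10) - 172*(-10)*(-31)) - (-1)*(-668) = (-9 - 151*961 + 1260 - 53320) - 1*668 = (-9 - 145111 + 1260 - 53320) - 668 = -197180 - 668 = -197848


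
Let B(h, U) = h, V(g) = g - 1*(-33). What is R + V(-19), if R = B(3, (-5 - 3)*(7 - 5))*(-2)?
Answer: 8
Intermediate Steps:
V(g) = 33 + g (V(g) = g + 33 = 33 + g)
R = -6 (R = 3*(-2) = -6)
R + V(-19) = -6 + (33 - 19) = -6 + 14 = 8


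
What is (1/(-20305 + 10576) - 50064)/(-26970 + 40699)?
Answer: -487072657/133569441 ≈ -3.6466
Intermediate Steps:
(1/(-20305 + 10576) - 50064)/(-26970 + 40699) = (1/(-9729) - 50064)/13729 = (-1/9729 - 50064)*(1/13729) = -487072657/9729*1/13729 = -487072657/133569441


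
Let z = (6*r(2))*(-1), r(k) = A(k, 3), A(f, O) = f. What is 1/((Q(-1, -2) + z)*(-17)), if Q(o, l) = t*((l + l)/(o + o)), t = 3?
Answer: 1/102 ≈ 0.0098039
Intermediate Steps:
r(k) = k
z = -12 (z = (6*2)*(-1) = 12*(-1) = -12)
Q(o, l) = 3*l/o (Q(o, l) = 3*((l + l)/(o + o)) = 3*((2*l)/((2*o))) = 3*((2*l)*(1/(2*o))) = 3*(l/o) = 3*l/o)
1/((Q(-1, -2) + z)*(-17)) = 1/((3*(-2)/(-1) - 12)*(-17)) = 1/((3*(-2)*(-1) - 12)*(-17)) = 1/((6 - 12)*(-17)) = 1/(-6*(-17)) = 1/102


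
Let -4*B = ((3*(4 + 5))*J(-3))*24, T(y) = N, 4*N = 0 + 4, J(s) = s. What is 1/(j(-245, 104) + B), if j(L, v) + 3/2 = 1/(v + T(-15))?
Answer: 210/101747 ≈ 0.0020639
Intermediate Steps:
N = 1 (N = (0 + 4)/4 = (¼)*4 = 1)
T(y) = 1
j(L, v) = -3/2 + 1/(1 + v) (j(L, v) = -3/2 + 1/(v + 1) = -3/2 + 1/(1 + v))
B = 486 (B = -(3*(4 + 5))*(-3)*24/4 = -(3*9)*(-3)*24/4 = -27*(-3)*24/4 = -(-81)*24/4 = -¼*(-1944) = 486)
1/(j(-245, 104) + B) = 1/((-1 - 3*104)/(2*(1 + 104)) + 486) = 1/((½)*(-1 - 312)/105 + 486) = 1/((½)*(1/105)*(-313) + 486) = 1/(-313/210 + 486) = 1/(101747/210) = 210/101747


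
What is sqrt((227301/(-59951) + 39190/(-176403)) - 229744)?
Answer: 5*I*sqrt(1027818790604888635612317)/10575536253 ≈ 479.32*I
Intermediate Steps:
sqrt((227301/(-59951) + 39190/(-176403)) - 229744) = sqrt((227301*(-1/59951) + 39190*(-1/176403)) - 229744) = sqrt((-227301/59951 - 39190/176403) - 229744) = sqrt(-42446057993/10575536253 - 229744) = sqrt(-2429708446967225/10575536253) = 5*I*sqrt(1027818790604888635612317)/10575536253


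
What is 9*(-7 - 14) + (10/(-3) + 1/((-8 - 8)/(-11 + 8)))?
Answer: -9223/48 ≈ -192.15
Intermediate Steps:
9*(-7 - 14) + (10/(-3) + 1/((-8 - 8)/(-11 + 8))) = 9*(-21) + (10*(-⅓) + 1/(-16/(-3))) = -189 + (-10/3 + 1/(-16*(-⅓))) = -189 + (-10/3 + 1/(16/3)) = -189 + (-10/3 + 1*(3/16)) = -189 + (-10/3 + 3/16) = -189 - 151/48 = -9223/48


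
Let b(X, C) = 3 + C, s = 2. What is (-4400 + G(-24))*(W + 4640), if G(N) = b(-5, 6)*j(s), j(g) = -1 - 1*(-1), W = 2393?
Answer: -30945200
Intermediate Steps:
j(g) = 0 (j(g) = -1 + 1 = 0)
G(N) = 0 (G(N) = (3 + 6)*0 = 9*0 = 0)
(-4400 + G(-24))*(W + 4640) = (-4400 + 0)*(2393 + 4640) = -4400*7033 = -30945200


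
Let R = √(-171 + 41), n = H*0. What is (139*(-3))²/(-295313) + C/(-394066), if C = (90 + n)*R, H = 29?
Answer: -173889/295313 - 45*I*√130/197033 ≈ -0.58883 - 0.002604*I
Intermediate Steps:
n = 0 (n = 29*0 = 0)
R = I*√130 (R = √(-130) = I*√130 ≈ 11.402*I)
C = 90*I*√130 (C = (90 + 0)*(I*√130) = 90*(I*√130) = 90*I*√130 ≈ 1026.2*I)
(139*(-3))²/(-295313) + C/(-394066) = (139*(-3))²/(-295313) + (90*I*√130)/(-394066) = (-417)²*(-1/295313) + (90*I*√130)*(-1/394066) = 173889*(-1/295313) - 45*I*√130/197033 = -173889/295313 - 45*I*√130/197033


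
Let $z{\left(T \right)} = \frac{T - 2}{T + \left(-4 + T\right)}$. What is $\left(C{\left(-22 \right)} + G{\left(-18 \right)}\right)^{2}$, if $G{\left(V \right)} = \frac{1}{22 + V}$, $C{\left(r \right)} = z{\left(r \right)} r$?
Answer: $\frac{1849}{16} \approx 115.56$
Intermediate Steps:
$z{\left(T \right)} = \frac{-2 + T}{-4 + 2 T}$
$C{\left(r \right)} = \frac{r}{2}$
$\left(C{\left(-22 \right)} + G{\left(-18 \right)}\right)^{2} = \left(\frac{1}{2} \left(-22\right) + \frac{1}{22 - 18}\right)^{2} = \left(-11 + \frac{1}{4}\right)^{2} = \left(- \frac{43}{4}\right)^{2} = \frac{1849}{16}$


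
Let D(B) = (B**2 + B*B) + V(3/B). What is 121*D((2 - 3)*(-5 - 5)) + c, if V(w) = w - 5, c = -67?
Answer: 235643/10 ≈ 23564.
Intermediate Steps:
V(w) = -5 + w
D(B) = -5 + 2*B**2 + 3/B (D(B) = (B**2 + B*B) + (-5 + 3/B) = (B**2 + B**2) + (-5 + 3/B) = 2*B**2 + (-5 + 3/B) = -5 + 2*B**2 + 3/B)
121*D((2 - 3)*(-5 - 5)) + c = 121*(-5 + 2*((2 - 3)*(-5 - 5))**2 + 3/(((2 - 3)*(-5 - 5)))) - 67 = 121*(-5 + 2*(-1*(-10))**2 + 3/((-1*(-10)))) - 67 = 121*(-5 + 2*10**2 + 3/10) - 67 = 121*(-5 + 2*100 + 3*(1/10)) - 67 = 121*(-5 + 200 + 3/10) - 67 = 121*(1953/10) - 67 = 236313/10 - 67 = 235643/10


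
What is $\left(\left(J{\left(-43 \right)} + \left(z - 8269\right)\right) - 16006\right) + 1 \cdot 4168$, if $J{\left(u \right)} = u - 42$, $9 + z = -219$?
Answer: $-20420$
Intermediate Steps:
$z = -228$ ($z = -9 - 219 = -228$)
$J{\left(u \right)} = -42 + u$
$\left(\left(J{\left(-43 \right)} + \left(z - 8269\right)\right) - 16006\right) + 1 \cdot 4168 = \left(\left(\left(-42 - 43\right) - 8497\right) - 16006\right) + 1 \cdot 4168 = \left(\left(-85 - 8497\right) - 16006\right) + 4168 = \left(-8582 - 16006\right) + 4168 = -24588 + 4168 = -20420$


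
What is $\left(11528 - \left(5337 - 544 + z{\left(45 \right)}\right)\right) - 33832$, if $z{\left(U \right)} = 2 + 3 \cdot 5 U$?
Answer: $-27774$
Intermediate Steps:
$z{\left(U \right)} = 2 + 15 U$
$\left(11528 - \left(5337 - 544 + z{\left(45 \right)}\right)\right) - 33832 = \left(11528 - \left(5339 - 544 + 675\right)\right) - 33832 = \left(11528 - 5470\right) - 33832 = 6058 - 33832 = -27774$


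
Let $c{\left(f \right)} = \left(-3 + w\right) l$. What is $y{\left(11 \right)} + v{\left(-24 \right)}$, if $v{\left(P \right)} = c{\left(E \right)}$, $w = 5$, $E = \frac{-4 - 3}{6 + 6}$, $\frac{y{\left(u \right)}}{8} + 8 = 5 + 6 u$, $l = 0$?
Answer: $504$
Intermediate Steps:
$y{\left(u \right)} = -24 + 48 u$ ($y{\left(u \right)} = -64 + 8 \left(5 + 6 u\right) = -64 + \left(40 + 48 u\right) = -24 + 48 u$)
$E = - \frac{7}{12} \approx -0.58333$
$c{\left(f \right)} = 0$ ($c{\left(f \right)} = \left(-3 + 5\right) 0 = 2 \cdot 0 = 0$)
$v{\left(P \right)} = 0$
$y{\left(11 \right)} + v{\left(-24 \right)} = \left(-24 + 48 \cdot 11\right) + 0 = \left(-24 + 528\right) + 0 = 504 + 0 = 504$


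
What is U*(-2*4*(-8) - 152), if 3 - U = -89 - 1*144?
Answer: -20768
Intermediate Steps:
U = 236 (U = 3 - (-89 - 1*144) = 3 - (-89 - 144) = 3 - 1*(-233) = 3 + 233 = 236)
U*(-2*4*(-8) - 152) = 236*(-2*4*(-8) - 152) = 236*(-8*(-8) - 152) = 236*(64 - 152) = 236*(-88) = -20768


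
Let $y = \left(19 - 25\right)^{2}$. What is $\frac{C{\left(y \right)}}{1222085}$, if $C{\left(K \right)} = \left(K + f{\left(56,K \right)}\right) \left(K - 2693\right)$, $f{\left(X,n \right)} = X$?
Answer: $- \frac{244444}{1222085} \approx -0.20002$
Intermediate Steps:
$y = 36$ ($y = \left(-6\right)^{2} = 36$)
$C{\left(K \right)} = \left(-2693 + K\right) \left(56 + K\right)$ ($C{\left(K \right)} = \left(K + 56\right) \left(K - 2693\right) = \left(56 + K\right) \left(-2693 + K\right) = \left(-2693 + K\right) \left(56 + K\right)$)
$\frac{C{\left(y \right)}}{1222085} = \frac{-150808 + 36^{2} - 94932}{1222085} = \left(-150808 + 1296 - 94932\right) \frac{1}{1222085} = \left(-244444\right) \frac{1}{1222085} = - \frac{244444}{1222085}$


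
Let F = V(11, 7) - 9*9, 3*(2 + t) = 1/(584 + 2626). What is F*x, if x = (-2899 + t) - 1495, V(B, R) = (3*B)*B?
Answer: -1989673513/1605 ≈ -1.2397e+6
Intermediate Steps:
t = -19259/9630 (t = -2 + 1/(3*(584 + 2626)) = -2 + (1/3)/3210 = -2 + (1/3)*(1/3210) = -2 + 1/9630 = -19259/9630 ≈ -1.9999)
V(B, R) = 3*B**2
x = -42333479/9630 (x = (-2899 - 19259/9630) - 1495 = -27936629/9630 - 1495 = -42333479/9630 ≈ -4396.0)
F = 282 (F = 3*11**2 - 9*9 = 3*121 - 81 = 363 - 81 = 282)
F*x = 282*(-42333479/9630) = -1989673513/1605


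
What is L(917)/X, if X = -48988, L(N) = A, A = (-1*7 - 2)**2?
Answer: -81/48988 ≈ -0.0016535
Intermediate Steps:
A = 81 (A = (-7 - 2)**2 = (-9)**2 = 81)
L(N) = 81
L(917)/X = 81/(-48988) = 81*(-1/48988) = -81/48988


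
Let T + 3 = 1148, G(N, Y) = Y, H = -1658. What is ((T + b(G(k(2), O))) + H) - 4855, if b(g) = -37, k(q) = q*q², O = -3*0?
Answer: -5405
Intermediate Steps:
O = 0
k(q) = q³
T = 1145 (T = -3 + 1148 = 1145)
((T + b(G(k(2), O))) + H) - 4855 = ((1145 - 37) - 1658) - 4855 = (1108 - 1658) - 4855 = -550 - 4855 = -5405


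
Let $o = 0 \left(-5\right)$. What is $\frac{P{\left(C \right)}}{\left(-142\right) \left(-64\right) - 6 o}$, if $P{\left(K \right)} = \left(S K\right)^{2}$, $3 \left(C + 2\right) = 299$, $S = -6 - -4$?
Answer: $\frac{85849}{20448} \approx 4.1984$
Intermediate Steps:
$S = -2$ ($S = -6 + 4 = -2$)
$C = \frac{293}{3}$ ($C = -2 + \frac{1}{3} \cdot 299 = -2 + \frac{299}{3} = \frac{293}{3} \approx 97.667$)
$o = 0$
$P{\left(K \right)} = 4 K^{2}$ ($P{\left(K \right)} = \left(- 2 K\right)^{2} = 4 K^{2}$)
$\frac{P{\left(C \right)}}{\left(-142\right) \left(-64\right) - 6 o} = \frac{4 \left(\frac{293}{3}\right)^{2}}{\left(-142\right) \left(-64\right) - 0} = \frac{4 \cdot \frac{85849}{9}}{9088 + 0} = \frac{343396}{9 \cdot 9088} = \frac{343396}{9} \cdot \frac{1}{9088} = \frac{85849}{20448}$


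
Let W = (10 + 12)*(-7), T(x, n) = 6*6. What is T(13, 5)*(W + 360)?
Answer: 7416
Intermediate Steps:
T(x, n) = 36
W = -154 (W = 22*(-7) = -154)
T(13, 5)*(W + 360) = 36*(-154 + 360) = 36*206 = 7416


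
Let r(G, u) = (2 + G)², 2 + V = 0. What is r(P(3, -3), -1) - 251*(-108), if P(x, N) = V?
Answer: 27108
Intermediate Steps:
V = -2 (V = -2 + 0 = -2)
P(x, N) = -2
r(P(3, -3), -1) - 251*(-108) = (2 - 2)² - 251*(-108) = 0² + 27108 = 0 + 27108 = 27108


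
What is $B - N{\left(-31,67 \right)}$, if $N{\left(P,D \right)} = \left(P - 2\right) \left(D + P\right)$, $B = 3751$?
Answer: $4939$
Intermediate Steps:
$N{\left(P,D \right)} = \left(-2 + P\right) \left(D + P\right)$
$B - N{\left(-31,67 \right)} = 3751 - \left(\left(-31\right)^{2} - 134 - -62 + 67 \left(-31\right)\right) = 3751 - \left(961 - 134 + 62 - 2077\right) = 3751 - -1188 = 3751 + 1188 = 4939$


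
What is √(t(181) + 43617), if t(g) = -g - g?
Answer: √43255 ≈ 207.98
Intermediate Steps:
t(g) = -2*g
√(t(181) + 43617) = √(-2*181 + 43617) = √(-362 + 43617) = √43255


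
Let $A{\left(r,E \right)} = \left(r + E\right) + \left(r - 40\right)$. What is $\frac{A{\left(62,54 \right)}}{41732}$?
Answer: $\frac{69}{20866} \approx 0.0033068$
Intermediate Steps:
$A{\left(r,E \right)} = -40 + E + 2 r$ ($A{\left(r,E \right)} = \left(E + r\right) + \left(-40 + r\right) = -40 + E + 2 r$)
$\frac{A{\left(62,54 \right)}}{41732} = \frac{-40 + 54 + 2 \cdot 62}{41732} = \left(-40 + 54 + 124\right) \frac{1}{41732} = 138 \cdot \frac{1}{41732} = \frac{69}{20866}$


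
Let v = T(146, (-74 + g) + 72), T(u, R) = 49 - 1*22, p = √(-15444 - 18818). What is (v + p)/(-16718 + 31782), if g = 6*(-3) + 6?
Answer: 27/15064 + I*√34262/15064 ≈ 0.0017924 + 0.012288*I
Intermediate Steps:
g = -12 (g = -18 + 6 = -12)
p = I*√34262 (p = √(-34262) = I*√34262 ≈ 185.1*I)
T(u, R) = 27 (T(u, R) = 49 - 22 = 27)
v = 27
(v + p)/(-16718 + 31782) = (27 + I*√34262)/(-16718 + 31782) = (27 + I*√34262)/15064 = (27 + I*√34262)*(1/15064) = 27/15064 + I*√34262/15064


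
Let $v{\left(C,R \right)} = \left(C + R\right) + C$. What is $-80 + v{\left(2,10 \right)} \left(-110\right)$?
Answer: $-1620$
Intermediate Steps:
$v{\left(C,R \right)} = R + 2 C$
$-80 + v{\left(2,10 \right)} \left(-110\right) = -80 + \left(10 + 2 \cdot 2\right) \left(-110\right) = -80 + \left(10 + 4\right) \left(-110\right) = -80 + 14 \left(-110\right) = -80 - 1540 = -1620$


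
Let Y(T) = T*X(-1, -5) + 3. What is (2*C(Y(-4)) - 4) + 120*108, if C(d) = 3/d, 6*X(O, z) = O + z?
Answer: 90698/7 ≈ 12957.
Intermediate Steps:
X(O, z) = O/6 + z/6 (X(O, z) = (O + z)/6 = O/6 + z/6)
Y(T) = 3 - T (Y(T) = T*((1/6)*(-1) + (1/6)*(-5)) + 3 = T*(-1/6 - 5/6) + 3 = T*(-1) + 3 = -T + 3 = 3 - T)
(2*C(Y(-4)) - 4) + 120*108 = (2*(3/(3 - 1*(-4))) - 4) + 120*108 = (2*(3/(3 + 4)) - 4) + 12960 = (2*(3/7) - 4) + 12960 = (6/7 - 4) + 12960 = -22/7 + 12960 = 90698/7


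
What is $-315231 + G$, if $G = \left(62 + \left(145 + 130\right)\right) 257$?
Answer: $-228622$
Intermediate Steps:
$G = 86609$ ($G = \left(62 + 275\right) 257 = 337 \cdot 257 = 86609$)
$-315231 + G = -315231 + 86609 = -228622$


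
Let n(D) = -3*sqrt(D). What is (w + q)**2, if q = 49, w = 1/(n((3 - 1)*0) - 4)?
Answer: 38025/16 ≈ 2376.6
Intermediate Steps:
w = -1/4 (w = 1/(-3*sqrt((3 - 1)*0) - 4) = 1/(-3*sqrt(2*0) - 4) = 1/(-3*sqrt(0) - 4) = 1/(-3*0 - 4) = 1/(0 - 4) = 1/(-4) = -1/4 ≈ -0.25000)
(w + q)**2 = (-1/4 + 49)**2 = (195/4)**2 = 38025/16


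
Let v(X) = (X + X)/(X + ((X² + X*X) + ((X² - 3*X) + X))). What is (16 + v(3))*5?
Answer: 325/4 ≈ 81.250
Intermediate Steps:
v(X) = 2*X/(-X + 3*X²) (v(X) = (2*X)/(X + ((X² + X²) + (X² - 2*X))) = (2*X)/(X + (2*X² + (X² - 2*X))) = (2*X)/(X + (-2*X + 3*X²)) = (2*X)/(-X + 3*X²) = 2*X/(-X + 3*X²))
(16 + v(3))*5 = (16 + 2/(-1 + 3*3))*5 = (16 + 2/(-1 + 9))*5 = (16 + 2/8)*5 = (16 + 2*(⅛))*5 = (16 + ¼)*5 = (65/4)*5 = 325/4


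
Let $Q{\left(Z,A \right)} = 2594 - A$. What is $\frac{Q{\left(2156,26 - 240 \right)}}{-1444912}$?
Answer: $- \frac{351}{180614} \approx -0.0019434$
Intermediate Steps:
$\frac{Q{\left(2156,26 - 240 \right)}}{-1444912} = \frac{2594 - \left(26 - 240\right)}{-1444912} = \left(2594 - \left(26 - 240\right)\right) \left(- \frac{1}{1444912}\right) = \left(2594 - -214\right) \left(- \frac{1}{1444912}\right) = \left(2594 + 214\right) \left(- \frac{1}{1444912}\right) = 2808 \left(- \frac{1}{1444912}\right) = - \frac{351}{180614}$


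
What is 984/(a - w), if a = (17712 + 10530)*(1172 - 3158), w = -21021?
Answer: -328/18689197 ≈ -1.7550e-5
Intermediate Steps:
a = -56088612 (a = 28242*(-1986) = -56088612)
984/(a - w) = 984/(-56088612 - 1*(-21021)) = 984/(-56088612 + 21021) = 984/(-56067591) = 984*(-1/56067591) = -328/18689197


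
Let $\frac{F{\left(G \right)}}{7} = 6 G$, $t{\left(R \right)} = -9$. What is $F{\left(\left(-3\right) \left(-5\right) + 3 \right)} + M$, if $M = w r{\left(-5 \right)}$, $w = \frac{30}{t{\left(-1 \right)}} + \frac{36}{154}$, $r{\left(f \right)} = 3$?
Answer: $\frac{57496}{77} \approx 746.7$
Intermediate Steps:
$w = - \frac{716}{231}$ ($w = \frac{30}{-9} + \frac{36}{154} = 30 \left(- \frac{1}{9}\right) + 36 \cdot \frac{1}{154} = - \frac{10}{3} + \frac{18}{77} = - \frac{716}{231} \approx -3.0996$)
$F{\left(G \right)} = 42 G$ ($F{\left(G \right)} = 7 \cdot 6 G = 42 G$)
$M = - \frac{716}{77}$ ($M = \left(- \frac{716}{231}\right) 3 = - \frac{716}{77} \approx -9.2987$)
$F{\left(\left(-3\right) \left(-5\right) + 3 \right)} + M = 42 \left(\left(-3\right) \left(-5\right) + 3\right) - \frac{716}{77} = 42 \left(15 + 3\right) - \frac{716}{77} = 42 \cdot 18 - \frac{716}{77} = 756 - \frac{716}{77} = \frac{57496}{77}$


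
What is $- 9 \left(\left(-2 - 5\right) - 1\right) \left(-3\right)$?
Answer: $-216$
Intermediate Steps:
$- 9 \left(\left(-2 - 5\right) - 1\right) \left(-3\right) = - 9 \left(-7 - 1\right) \left(-3\right) = \left(-9\right) \left(-8\right) \left(-3\right) = 72 \left(-3\right) = -216$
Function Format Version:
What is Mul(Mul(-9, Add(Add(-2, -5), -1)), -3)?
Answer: -216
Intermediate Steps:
Mul(Mul(-9, Add(Add(-2, -5), -1)), -3) = Mul(Mul(-9, Add(-7, -1)), -3) = Mul(Mul(-9, -8), -3) = Mul(72, -3) = -216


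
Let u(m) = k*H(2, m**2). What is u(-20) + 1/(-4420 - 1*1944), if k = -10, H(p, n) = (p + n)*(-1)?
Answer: 25583279/6364 ≈ 4020.0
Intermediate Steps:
H(p, n) = -n - p (H(p, n) = (n + p)*(-1) = -n - p)
u(m) = 20 + 10*m**2 (u(m) = -10*(-m**2 - 1*2) = -10*(-m**2 - 2) = -10*(-2 - m**2) = 20 + 10*m**2)
u(-20) + 1/(-4420 - 1*1944) = (20 + 10*(-20)**2) + 1/(-4420 - 1*1944) = (20 + 10*400) + 1/(-4420 - 1944) = (20 + 4000) + 1/(-6364) = 4020 - 1/6364 = 25583279/6364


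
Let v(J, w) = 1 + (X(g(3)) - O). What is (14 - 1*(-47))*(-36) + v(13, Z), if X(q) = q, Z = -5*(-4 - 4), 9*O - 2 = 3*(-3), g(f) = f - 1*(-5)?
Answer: -19676/9 ≈ -2186.2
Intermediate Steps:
g(f) = 5 + f (g(f) = f + 5 = 5 + f)
O = -7/9 (O = 2/9 + (3*(-3))/9 = 2/9 + (1/9)*(-9) = 2/9 - 1 = -7/9 ≈ -0.77778)
Z = 40 (Z = -5*(-8) = 40)
v(J, w) = 88/9 (v(J, w) = 1 + ((5 + 3) - 1*(-7/9)) = 1 + (8 + 7/9) = 1 + 79/9 = 88/9)
(14 - 1*(-47))*(-36) + v(13, Z) = (14 - 1*(-47))*(-36) + 88/9 = (14 + 47)*(-36) + 88/9 = 61*(-36) + 88/9 = -2196 + 88/9 = -19676/9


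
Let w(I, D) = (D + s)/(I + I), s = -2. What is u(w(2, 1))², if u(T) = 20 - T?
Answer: 6561/16 ≈ 410.06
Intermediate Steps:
w(I, D) = (-2 + D)/(2*I) (w(I, D) = (D - 2)/(I + I) = (-2 + D)/((2*I)) = (-2 + D)*(1/(2*I)) = (-2 + D)/(2*I))
u(w(2, 1))² = (20 - (-2 + 1)/(2*2))² = (20 - (-1)/(2*2))² = (20 - 1*(-¼))² = (20 + ¼)² = (81/4)² = 6561/16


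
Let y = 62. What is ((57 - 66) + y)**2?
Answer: 2809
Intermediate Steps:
((57 - 66) + y)**2 = ((57 - 66) + 62)**2 = (-9 + 62)**2 = 53**2 = 2809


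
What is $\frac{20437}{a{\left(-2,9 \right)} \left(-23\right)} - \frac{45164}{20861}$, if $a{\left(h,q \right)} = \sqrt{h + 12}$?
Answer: $- \frac{45164}{20861} - \frac{20437 \sqrt{10}}{230} \approx -283.15$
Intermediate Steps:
$a{\left(h,q \right)} = \sqrt{12 + h}$
$\frac{20437}{a{\left(-2,9 \right)} \left(-23\right)} - \frac{45164}{20861} = \frac{20437}{\sqrt{12 - 2} \left(-23\right)} - \frac{45164}{20861} = \frac{20437}{\sqrt{10} \left(-23\right)} - \frac{45164}{20861} = \frac{20437}{\left(-23\right) \sqrt{10}} - \frac{45164}{20861} = 20437 \left(- \frac{\sqrt{10}}{230}\right) - \frac{45164}{20861} = - \frac{20437 \sqrt{10}}{230} - \frac{45164}{20861} = - \frac{45164}{20861} - \frac{20437 \sqrt{10}}{230}$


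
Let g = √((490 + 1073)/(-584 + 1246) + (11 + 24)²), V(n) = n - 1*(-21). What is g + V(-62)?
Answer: -41 + √537883606/662 ≈ -5.9663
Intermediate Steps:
V(n) = 21 + n (V(n) = n + 21 = 21 + n)
g = √537883606/662 (g = √(1563/662 + 35²) = √(1563*(1/662) + 1225) = √(1563/662 + 1225) = √(812513/662) = √537883606/662 ≈ 35.034)
g + V(-62) = √537883606/662 + (21 - 62) = √537883606/662 - 41 = -41 + √537883606/662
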